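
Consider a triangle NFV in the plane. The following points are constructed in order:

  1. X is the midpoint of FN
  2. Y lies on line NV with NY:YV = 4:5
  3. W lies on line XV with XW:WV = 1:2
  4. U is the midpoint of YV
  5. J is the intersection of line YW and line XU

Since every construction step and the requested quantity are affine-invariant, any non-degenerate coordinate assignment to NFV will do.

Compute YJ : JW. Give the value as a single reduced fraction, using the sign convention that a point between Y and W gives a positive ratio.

YJ:JW = 3

Choose coordinates N = (0, 0), F = (1, 0), V = (0, 1).
1. X is the midpoint of FN ⇒ X = (1/2, 0)
2. Y lies on line NV with NY:YV = 4:5 ⇒ Y = (0, 4/9)
3. W lies on line XV with XW:WV = 1:2 ⇒ W = (1/3, 1/3)
4. U is the midpoint of YV ⇒ U = (0, 13/18)
5. J is the intersection of line YW and line XU ⇒ J = (1/4, 13/36)
J = Y + t·(W−Y) with t = 3/4, so YJ:JW = t:(1−t) = 3/4:1/4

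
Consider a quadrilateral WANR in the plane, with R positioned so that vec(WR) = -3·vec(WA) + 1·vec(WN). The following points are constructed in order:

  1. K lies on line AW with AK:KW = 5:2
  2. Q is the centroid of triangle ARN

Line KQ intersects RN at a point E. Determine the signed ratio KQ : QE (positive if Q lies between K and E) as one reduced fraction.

Set W = (0, 0), A = (1, 0), N = (0, 1), R = (-3, 1); any affine frame gives the same invariant.
1. K lies on line AW with AK:KW = 5:2 ⇒ K = (2/7, 0)
2. Q is the centroid of triangle ARN ⇒ Q = (-2/3, 2/3)
line KQ meets RN at E = (-8/7, 1)
Q = K + t·(E−K) with t = 2/3, so KQ:QE = 2/3:1/3

KQ:QE = 2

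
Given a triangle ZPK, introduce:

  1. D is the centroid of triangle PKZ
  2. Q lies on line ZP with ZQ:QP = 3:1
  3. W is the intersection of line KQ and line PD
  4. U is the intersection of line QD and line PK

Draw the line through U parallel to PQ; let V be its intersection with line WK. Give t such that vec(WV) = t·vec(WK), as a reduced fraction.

t = -3/2

Choose coordinates Z = (0, 0), P = (1, 0), K = (0, 1).
1. D is the centroid of triangle PKZ ⇒ D = (1/3, 1/3)
2. Q lies on line ZP with ZQ:QP = 3:1 ⇒ Q = (3/4, 0)
3. W is the intersection of line KQ and line PD ⇒ W = (3/5, 1/5)
4. U is the intersection of line QD and line PK ⇒ U = (2, -1)
through U parallel to PQ: direction (-1/4, 0); meets WK at V = (3/2, -1)
V = W + t·(K−W) with t = -3/2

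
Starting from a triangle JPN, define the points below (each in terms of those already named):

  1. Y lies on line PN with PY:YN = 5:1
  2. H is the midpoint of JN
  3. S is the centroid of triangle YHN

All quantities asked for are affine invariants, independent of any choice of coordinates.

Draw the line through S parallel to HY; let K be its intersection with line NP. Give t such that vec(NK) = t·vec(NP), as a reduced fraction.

t = 1/9

Work in coordinates with J = (0, 0), P = (1, 0), N = (0, 1).
1. Y lies on line PN with PY:YN = 5:1 ⇒ Y = (1/6, 5/6)
2. H is the midpoint of JN ⇒ H = (0, 1/2)
3. S is the centroid of triangle YHN ⇒ S = (1/18, 7/9)
through S parallel to HY: direction (1/6, 1/3); meets NP at K = (1/9, 8/9)
K = N + t·(P−N) with t = 1/9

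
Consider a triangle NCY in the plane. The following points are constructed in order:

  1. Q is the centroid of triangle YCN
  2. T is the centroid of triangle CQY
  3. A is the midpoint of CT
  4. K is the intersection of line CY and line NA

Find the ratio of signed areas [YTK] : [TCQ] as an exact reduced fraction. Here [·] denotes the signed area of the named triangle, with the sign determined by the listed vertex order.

Set N = (0, 0), C = (1, 0), Y = (0, 1); any affine frame gives the same invariant.
1. Q is the centroid of triangle YCN ⇒ Q = (1/3, 1/3)
2. T is the centroid of triangle CQY ⇒ T = (4/9, 4/9)
3. A is the midpoint of CT ⇒ A = (13/18, 2/9)
4. K is the intersection of line CY and line NA ⇒ K = (13/17, 4/17)
2·[YTK] = 13/153, 2·[TCQ] = -1/9
[YTK]:[TCQ] = 13/153:-1/9 = -13/17

[YTK]:[TCQ] = -13/17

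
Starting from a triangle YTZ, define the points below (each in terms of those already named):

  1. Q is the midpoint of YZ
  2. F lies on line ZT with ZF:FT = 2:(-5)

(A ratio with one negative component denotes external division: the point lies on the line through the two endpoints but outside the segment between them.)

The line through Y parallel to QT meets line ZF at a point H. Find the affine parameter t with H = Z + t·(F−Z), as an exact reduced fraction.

Choose coordinates Y = (0, 0), T = (1, 0), Z = (0, 1).
1. Q is the midpoint of YZ ⇒ Q = (0, 1/2)
2. F lies on line ZT with ZF:FT = 2:(-5) ⇒ F = (-2/3, 5/3)
through Y parallel to QT: direction (1, -1/2); meets ZF at H = (2, -1)
H = Z + t·(F−Z) with t = -3

t = -3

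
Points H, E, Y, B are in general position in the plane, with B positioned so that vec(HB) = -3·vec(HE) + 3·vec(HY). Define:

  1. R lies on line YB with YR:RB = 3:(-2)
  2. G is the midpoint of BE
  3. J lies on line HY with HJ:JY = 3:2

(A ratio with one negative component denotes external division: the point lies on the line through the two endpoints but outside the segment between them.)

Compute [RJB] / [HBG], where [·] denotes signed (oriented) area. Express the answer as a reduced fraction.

Set H = (0, 0), E = (1, 0), Y = (0, 1), B = (-3, 3); any affine frame gives the same invariant.
1. R lies on line YB with YR:RB = 3:(-2) ⇒ R = (-9, 7)
2. G is the midpoint of BE ⇒ G = (-1, 3/2)
3. J lies on line HY with HJ:JY = 3:2 ⇒ J = (0, 3/5)
2·[RJB] = 12/5, 2·[HBG] = -3/2
[RJB]:[HBG] = 12/5:-3/2 = -8/5

[RJB]:[HBG] = -8/5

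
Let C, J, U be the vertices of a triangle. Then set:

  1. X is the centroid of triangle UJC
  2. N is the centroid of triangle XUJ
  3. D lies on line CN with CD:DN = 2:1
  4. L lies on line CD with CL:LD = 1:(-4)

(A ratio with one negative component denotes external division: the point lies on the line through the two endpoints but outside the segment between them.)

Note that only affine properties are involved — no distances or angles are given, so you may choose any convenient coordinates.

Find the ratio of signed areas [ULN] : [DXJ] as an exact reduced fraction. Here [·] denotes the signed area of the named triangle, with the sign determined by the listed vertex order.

[ULN]:[DXJ] = -44/3

Assign C = (0, 0), J = (1, 0), U = (0, 1) — the answer is frame-independent, so this choice is without loss of generality.
1. X is the centroid of triangle UJC ⇒ X = (1/3, 1/3)
2. N is the centroid of triangle XUJ ⇒ N = (4/9, 4/9)
3. D lies on line CN with CD:DN = 2:1 ⇒ D = (8/27, 8/27)
4. L lies on line CD with CL:LD = 1:(-4) ⇒ L = (-8/81, -8/81)
2·[ULN] = 44/81, 2·[DXJ] = -1/27
[ULN]:[DXJ] = 44/81:-1/27 = -44/3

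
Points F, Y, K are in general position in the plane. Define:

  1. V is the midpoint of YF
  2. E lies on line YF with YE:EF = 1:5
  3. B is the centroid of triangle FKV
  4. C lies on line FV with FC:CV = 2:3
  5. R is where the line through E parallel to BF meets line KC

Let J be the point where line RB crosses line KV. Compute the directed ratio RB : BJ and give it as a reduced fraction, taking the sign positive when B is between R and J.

Work in coordinates with F = (0, 0), Y = (1, 0), K = (0, 1).
1. V is the midpoint of YF ⇒ V = (1/2, 0)
2. E lies on line YF with YE:EF = 1:5 ⇒ E = (5/6, 0)
3. B is the centroid of triangle FKV ⇒ B = (1/6, 1/3)
4. C lies on line FV with FC:CV = 2:3 ⇒ C = (1/5, 0)
5. R is where the line through E parallel to BF meets line KC ⇒ R = (8/21, -19/21)
line RB meets KV at J = (4/51, 43/51)
B = R + t·(J−R) with t = 17/24, so RB:BJ = 17/24:7/24

RB:BJ = 17/7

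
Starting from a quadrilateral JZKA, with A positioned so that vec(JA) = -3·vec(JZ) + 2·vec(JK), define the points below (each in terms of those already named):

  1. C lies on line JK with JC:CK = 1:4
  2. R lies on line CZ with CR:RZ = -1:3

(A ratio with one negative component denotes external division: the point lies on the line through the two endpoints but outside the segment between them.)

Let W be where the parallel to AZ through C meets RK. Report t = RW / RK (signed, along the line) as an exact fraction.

t = 3/19

Assign J = (0, 0), Z = (1, 0), K = (0, 1), A = (-3, 2) — the answer is frame-independent, so this choice is without loss of generality.
1. C lies on line JK with JC:CK = 1:4 ⇒ C = (0, 1/5)
2. R lies on line CZ with CR:RZ = -1:3 ⇒ R = (-1/2, 3/10)
through C parallel to AZ: direction (4, -2); meets RK at W = (-8/19, 39/95)
W = R + t·(K−R) with t = 3/19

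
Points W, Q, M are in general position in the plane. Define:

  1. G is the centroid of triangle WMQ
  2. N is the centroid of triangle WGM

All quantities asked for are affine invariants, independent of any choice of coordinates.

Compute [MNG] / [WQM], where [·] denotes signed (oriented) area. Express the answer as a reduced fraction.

Work in coordinates with W = (0, 0), Q = (1, 0), M = (0, 1).
1. G is the centroid of triangle WMQ ⇒ G = (1/3, 1/3)
2. N is the centroid of triangle WGM ⇒ N = (1/9, 4/9)
2·[MNG] = 1/9, 2·[WQM] = 1
[MNG]:[WQM] = 1/9:1 = 1/9

[MNG]:[WQM] = 1/9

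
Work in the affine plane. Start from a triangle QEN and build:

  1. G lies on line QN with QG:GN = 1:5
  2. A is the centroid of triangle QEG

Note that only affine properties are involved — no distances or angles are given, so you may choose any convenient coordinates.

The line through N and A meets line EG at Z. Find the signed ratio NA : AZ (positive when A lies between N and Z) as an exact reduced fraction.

NA:AZ = -16

Set Q = (0, 0), E = (1, 0), N = (0, 1); any affine frame gives the same invariant.
1. G lies on line QN with QG:GN = 1:5 ⇒ G = (0, 1/6)
2. A is the centroid of triangle QEG ⇒ A = (1/3, 1/18)
line NA meets EG at Z = (5/16, 11/96)
A = N + t·(Z−N) with t = 16/15, so NA:AZ = 16/15:-1/15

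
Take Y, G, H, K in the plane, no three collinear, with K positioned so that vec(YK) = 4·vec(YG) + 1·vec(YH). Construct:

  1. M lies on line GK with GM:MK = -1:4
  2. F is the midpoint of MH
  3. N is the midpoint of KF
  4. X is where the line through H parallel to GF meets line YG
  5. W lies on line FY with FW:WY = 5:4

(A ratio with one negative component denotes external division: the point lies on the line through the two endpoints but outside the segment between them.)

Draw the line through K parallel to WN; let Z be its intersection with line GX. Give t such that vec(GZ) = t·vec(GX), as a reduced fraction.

Choose coordinates Y = (0, 0), G = (1, 0), H = (0, 1), K = (4, 1).
1. M lies on line GK with GM:MK = -1:4 ⇒ M = (0, -1/3)
2. F is the midpoint of MH ⇒ F = (0, 1/3)
3. N is the midpoint of KF ⇒ N = (2, 2/3)
4. X is where the line through H parallel to GF meets line YG ⇒ X = (3, 0)
5. W lies on line FY with FW:WY = 5:4 ⇒ W = (0, 4/27)
through K parallel to WN: direction (2, 14/27); meets GX at Z = (1/7, 0)
Z = G + t·(X−G) with t = -3/7

t = -3/7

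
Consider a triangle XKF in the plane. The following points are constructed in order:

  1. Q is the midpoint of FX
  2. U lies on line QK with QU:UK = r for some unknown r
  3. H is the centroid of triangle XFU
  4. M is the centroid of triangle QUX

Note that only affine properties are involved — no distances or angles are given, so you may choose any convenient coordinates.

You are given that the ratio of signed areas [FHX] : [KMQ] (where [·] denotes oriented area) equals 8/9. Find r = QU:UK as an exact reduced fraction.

Set X = (0, 0), K = (1, 0), F = (0, 1); any affine frame gives the same invariant.
1. Q is the midpoint of FX ⇒ Q = (0, 1/2)
2. With QU:UK = r, write λ = r/(r+1) so U = Q + λ·(K−Q); U is affine-linear in λ
3. H is the centroid of triangle XFU ⇒ H is an affine combination of earlier points and hence also affine-linear in λ
4. M is the centroid of triangle QUX ⇒ M is an affine combination of earlier points and hence also affine-linear in λ
Every point depending on U is an affine combination of U and λ-independent points, so each such coordinate is linear in λ; the λ² term in each signed area is a multiple of (K−Q)×(K−Q) = 0, so 2·[FHX] and 2·[KMQ] are each linear in λ. Evaluating at λ=0 and λ=1:
  2·[FHX] = -1/3·λ,   2·[KMQ] = -1/6
So [FHX]:[KMQ] = (-1/3·λ) / (-1/6). Setting this equal to 8/9:
  -1/3·λ = 8/9·(-1/6)  ⇒  λ = 4/9
Then r = λ/(1−λ) = (4/9)/(5/9) = 4/5. Check: with r = 4/5, U = (4/9, 5/18) and [FHX]:[KMQ] = 8/9 as required.

r = 4/5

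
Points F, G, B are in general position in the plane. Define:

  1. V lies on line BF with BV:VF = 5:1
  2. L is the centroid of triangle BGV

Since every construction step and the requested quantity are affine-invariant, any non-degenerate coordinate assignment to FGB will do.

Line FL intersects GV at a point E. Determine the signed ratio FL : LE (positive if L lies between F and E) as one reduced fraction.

Work in coordinates with F = (0, 0), G = (1, 0), B = (0, 1).
1. V lies on line BF with BV:VF = 5:1 ⇒ V = (0, 1/6)
2. L is the centroid of triangle BGV ⇒ L = (1/3, 7/18)
line FL meets GV at E = (1/8, 7/48)
L = F + t·(E−F) with t = 8/3, so FL:LE = 8/3:-5/3

FL:LE = -8/5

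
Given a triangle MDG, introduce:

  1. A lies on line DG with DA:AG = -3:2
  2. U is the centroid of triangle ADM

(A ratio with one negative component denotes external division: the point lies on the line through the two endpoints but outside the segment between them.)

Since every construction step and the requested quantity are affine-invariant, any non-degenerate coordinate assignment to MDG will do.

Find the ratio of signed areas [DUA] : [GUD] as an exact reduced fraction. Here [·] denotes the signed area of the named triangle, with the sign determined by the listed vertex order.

Assign M = (0, 0), D = (1, 0), G = (0, 1) — the answer is frame-independent, so this choice is without loss of generality.
1. A lies on line DG with DA:AG = -3:2 ⇒ A = (-2, 3)
2. U is the centroid of triangle ADM ⇒ U = (-1/3, 1)
2·[DUA] = -1, 2·[GUD] = 1/3
[DUA]:[GUD] = -1:1/3 = -3

[DUA]:[GUD] = -3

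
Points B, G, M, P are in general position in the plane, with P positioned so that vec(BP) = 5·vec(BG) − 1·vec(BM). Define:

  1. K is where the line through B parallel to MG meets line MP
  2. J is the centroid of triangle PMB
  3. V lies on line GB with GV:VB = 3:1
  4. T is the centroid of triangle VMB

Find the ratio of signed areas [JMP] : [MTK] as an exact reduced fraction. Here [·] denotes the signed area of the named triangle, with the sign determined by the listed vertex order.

[JMP]:[MTK] = 30/19

Assign B = (0, 0), G = (1, 0), M = (0, 1), P = (5, -1) — the answer is frame-independent, so this choice is without loss of generality.
1. K is where the line through B parallel to MG meets line MP ⇒ K = (-5/3, 5/3)
2. J is the centroid of triangle PMB ⇒ J = (5/3, 0)
3. V lies on line GB with GV:VB = 3:1 ⇒ V = (1/4, 0)
4. T is the centroid of triangle VMB ⇒ T = (1/12, 1/3)
2·[JMP] = -5/3, 2·[MTK] = -19/18
[JMP]:[MTK] = -5/3:-19/18 = 30/19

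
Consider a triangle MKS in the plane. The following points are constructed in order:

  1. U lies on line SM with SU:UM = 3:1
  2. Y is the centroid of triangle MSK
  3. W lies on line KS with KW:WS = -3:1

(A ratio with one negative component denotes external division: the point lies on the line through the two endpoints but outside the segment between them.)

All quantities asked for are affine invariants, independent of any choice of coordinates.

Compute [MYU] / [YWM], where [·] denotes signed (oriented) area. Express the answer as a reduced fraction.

[MYU]:[YWM] = 1/8

Work in coordinates with M = (0, 0), K = (1, 0), S = (0, 1).
1. U lies on line SM with SU:UM = 3:1 ⇒ U = (0, 1/4)
2. Y is the centroid of triangle MSK ⇒ Y = (1/3, 1/3)
3. W lies on line KS with KW:WS = -3:1 ⇒ W = (-1/2, 3/2)
2·[MYU] = 1/12, 2·[YWM] = 2/3
[MYU]:[YWM] = 1/12:2/3 = 1/8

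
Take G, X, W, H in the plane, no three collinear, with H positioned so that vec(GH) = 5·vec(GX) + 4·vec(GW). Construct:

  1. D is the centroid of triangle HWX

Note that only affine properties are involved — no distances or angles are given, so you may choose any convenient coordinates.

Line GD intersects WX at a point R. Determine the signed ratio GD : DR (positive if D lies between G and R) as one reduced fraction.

Set G = (0, 0), X = (1, 0), W = (0, 1), H = (5, 4); any affine frame gives the same invariant.
1. D is the centroid of triangle HWX ⇒ D = (2, 5/3)
line GD meets WX at R = (6/11, 5/11)
D = G + t·(R−G) with t = 11/3, so GD:DR = 11/3:-8/3

GD:DR = -11/8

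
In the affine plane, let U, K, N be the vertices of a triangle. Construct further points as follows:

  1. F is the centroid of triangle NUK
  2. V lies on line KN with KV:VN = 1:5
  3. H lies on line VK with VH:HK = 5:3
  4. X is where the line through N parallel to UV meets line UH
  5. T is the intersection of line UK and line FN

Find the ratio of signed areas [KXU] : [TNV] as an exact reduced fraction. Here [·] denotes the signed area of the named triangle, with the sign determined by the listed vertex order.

Assign U = (0, 0), K = (1, 0), N = (0, 1) — the answer is frame-independent, so this choice is without loss of generality.
1. F is the centroid of triangle NUK ⇒ F = (1/3, 1/3)
2. V lies on line KN with KV:VN = 1:5 ⇒ V = (5/6, 1/6)
3. H lies on line VK with VH:HK = 5:3 ⇒ H = (15/16, 1/16)
4. X is where the line through N parallel to UV meets line UH ⇒ X = (-15/2, -1/2)
5. T is the intersection of line UK and line FN ⇒ T = (1/2, 0)
2·[KXU] = -1/2, 2·[TNV] = -5/12
[KXU]:[TNV] = -1/2:-5/12 = 6/5

[KXU]:[TNV] = 6/5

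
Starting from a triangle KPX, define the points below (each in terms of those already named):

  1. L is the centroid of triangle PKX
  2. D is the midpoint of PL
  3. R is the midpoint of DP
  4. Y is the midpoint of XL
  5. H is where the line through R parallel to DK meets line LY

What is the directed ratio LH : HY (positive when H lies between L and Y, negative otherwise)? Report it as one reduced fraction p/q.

Choose coordinates K = (0, 0), P = (1, 0), X = (0, 1).
1. L is the centroid of triangle PKX ⇒ L = (1/3, 1/3)
2. D is the midpoint of PL ⇒ D = (2/3, 1/6)
3. R is the midpoint of DP ⇒ R = (5/6, 1/12)
4. Y is the midpoint of XL ⇒ Y = (1/6, 2/3)
5. H is where the line through R parallel to DK meets line LY ⇒ H = (1/2, 0)
H = L + t·(Y−L) with t = -1, so LH:HY = t:(1−t) = -1:2

LH:HY = -1/2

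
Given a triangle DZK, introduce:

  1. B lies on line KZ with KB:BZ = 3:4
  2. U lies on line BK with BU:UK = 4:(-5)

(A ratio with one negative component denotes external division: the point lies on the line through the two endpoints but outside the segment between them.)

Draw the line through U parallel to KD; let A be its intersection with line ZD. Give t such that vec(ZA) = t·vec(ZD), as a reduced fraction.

t = -8/7

Work in coordinates with D = (0, 0), Z = (1, 0), K = (0, 1).
1. B lies on line KZ with KB:BZ = 3:4 ⇒ B = (3/7, 4/7)
2. U lies on line BK with BU:UK = 4:(-5) ⇒ U = (15/7, -8/7)
through U parallel to KD: direction (0, -1); meets ZD at A = (15/7, 0)
A = Z + t·(D−Z) with t = -8/7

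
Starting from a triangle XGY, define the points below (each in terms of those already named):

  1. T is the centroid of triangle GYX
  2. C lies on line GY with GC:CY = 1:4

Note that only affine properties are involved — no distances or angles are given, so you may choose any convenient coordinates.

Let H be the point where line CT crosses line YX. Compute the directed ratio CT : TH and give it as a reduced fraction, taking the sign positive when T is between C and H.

Work in coordinates with X = (0, 0), G = (1, 0), Y = (0, 1).
1. T is the centroid of triangle GYX ⇒ T = (1/3, 1/3)
2. C lies on line GY with GC:CY = 1:4 ⇒ C = (4/5, 1/5)
line CT meets YX at H = (0, 3/7)
T = C + t·(H−C) with t = 7/12, so CT:TH = 7/12:5/12

CT:TH = 7/5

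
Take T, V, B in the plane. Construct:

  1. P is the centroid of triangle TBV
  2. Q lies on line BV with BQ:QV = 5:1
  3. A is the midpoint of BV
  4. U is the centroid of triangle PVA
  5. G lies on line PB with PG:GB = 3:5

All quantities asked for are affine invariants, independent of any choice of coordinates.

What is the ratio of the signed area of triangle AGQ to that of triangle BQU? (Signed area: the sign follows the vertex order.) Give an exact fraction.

Set T = (0, 0), V = (1, 0), B = (0, 1); any affine frame gives the same invariant.
1. P is the centroid of triangle TBV ⇒ P = (1/3, 1/3)
2. Q lies on line BV with BQ:QV = 5:1 ⇒ Q = (5/6, 1/6)
3. A is the midpoint of BV ⇒ A = (1/2, 1/2)
4. U is the centroid of triangle PVA ⇒ U = (11/18, 5/18)
5. G lies on line PB with PG:GB = 3:5 ⇒ G = (5/24, 7/12)
2·[AGQ] = 5/72, 2·[BQU] = -5/54
[AGQ]:[BQU] = 5/72:-5/54 = -3/4

[AGQ]:[BQU] = -3/4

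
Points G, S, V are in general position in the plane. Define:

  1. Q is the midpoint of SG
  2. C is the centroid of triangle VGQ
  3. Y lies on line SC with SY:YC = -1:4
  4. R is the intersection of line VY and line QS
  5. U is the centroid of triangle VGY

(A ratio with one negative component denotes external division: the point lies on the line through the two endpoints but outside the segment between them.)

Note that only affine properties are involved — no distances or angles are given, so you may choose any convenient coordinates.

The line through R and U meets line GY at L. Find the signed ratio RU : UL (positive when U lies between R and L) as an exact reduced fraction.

RU:UL = -7/10

Work in coordinates with G = (0, 0), S = (1, 0), V = (0, 1).
1. Q is the midpoint of SG ⇒ Q = (1/2, 0)
2. C is the centroid of triangle VGQ ⇒ C = (1/6, 1/3)
3. Y lies on line SC with SY:YC = -1:4 ⇒ Y = (23/18, -1/9)
4. R is the intersection of line VY and line QS ⇒ R = (23/20, 0)
5. U is the centroid of triangle VGY ⇒ U = (23/54, 8/27)
line RU meets GY at L = (92/63, -8/63)
U = R + t·(L−R) with t = -7/3, so RU:UL = -7/3:10/3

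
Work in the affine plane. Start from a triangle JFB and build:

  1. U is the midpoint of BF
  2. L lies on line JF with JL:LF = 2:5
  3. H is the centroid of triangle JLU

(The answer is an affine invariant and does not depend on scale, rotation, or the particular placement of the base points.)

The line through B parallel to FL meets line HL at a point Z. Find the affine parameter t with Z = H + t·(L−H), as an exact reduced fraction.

Choose coordinates J = (0, 0), F = (1, 0), B = (0, 1).
1. U is the midpoint of BF ⇒ U = (1/2, 1/2)
2. L lies on line JF with JL:LF = 2:5 ⇒ L = (2/7, 0)
3. H is the centroid of triangle JLU ⇒ H = (11/42, 1/6)
through B parallel to FL: direction (-5/7, 0); meets HL at Z = (1/7, 1)
Z = H + t·(L−H) with t = -5

t = -5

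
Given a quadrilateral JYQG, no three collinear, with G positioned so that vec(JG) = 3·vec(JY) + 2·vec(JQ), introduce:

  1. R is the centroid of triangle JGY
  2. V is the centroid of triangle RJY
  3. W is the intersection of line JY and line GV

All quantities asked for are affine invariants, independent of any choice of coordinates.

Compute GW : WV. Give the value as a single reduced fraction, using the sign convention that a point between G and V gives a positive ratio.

GW:WV = -9

Set J = (0, 0), Y = (1, 0), Q = (0, 1), G = (3, 2); any affine frame gives the same invariant.
1. R is the centroid of triangle JGY ⇒ R = (4/3, 2/3)
2. V is the centroid of triangle RJY ⇒ V = (7/9, 2/9)
3. W is the intersection of line JY and line GV ⇒ W = (1/2, 0)
W = G + t·(V−G) with t = 9/8, so GW:WV = t:(1−t) = 9/8:-1/8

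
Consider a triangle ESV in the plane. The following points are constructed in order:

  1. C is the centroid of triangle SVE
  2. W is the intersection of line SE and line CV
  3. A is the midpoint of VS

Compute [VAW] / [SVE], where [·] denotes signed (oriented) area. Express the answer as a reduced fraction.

Work in coordinates with E = (0, 0), S = (1, 0), V = (0, 1).
1. C is the centroid of triangle SVE ⇒ C = (1/3, 1/3)
2. W is the intersection of line SE and line CV ⇒ W = (1/2, 0)
3. A is the midpoint of VS ⇒ A = (1/2, 1/2)
2·[VAW] = -1/4, 2·[SVE] = 1
[VAW]:[SVE] = -1/4:1 = -1/4

[VAW]:[SVE] = -1/4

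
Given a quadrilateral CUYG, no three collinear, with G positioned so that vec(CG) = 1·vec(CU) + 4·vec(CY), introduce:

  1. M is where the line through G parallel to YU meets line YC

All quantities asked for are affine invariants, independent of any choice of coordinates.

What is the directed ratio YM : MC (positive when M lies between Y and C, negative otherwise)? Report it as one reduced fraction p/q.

Assign C = (0, 0), U = (1, 0), Y = (0, 1), G = (1, 4) — the answer is frame-independent, so this choice is without loss of generality.
1. M is where the line through G parallel to YU meets line YC ⇒ M = (0, 5)
M = Y + t·(C−Y) with t = -4, so YM:MC = t:(1−t) = -4:5

YM:MC = -4/5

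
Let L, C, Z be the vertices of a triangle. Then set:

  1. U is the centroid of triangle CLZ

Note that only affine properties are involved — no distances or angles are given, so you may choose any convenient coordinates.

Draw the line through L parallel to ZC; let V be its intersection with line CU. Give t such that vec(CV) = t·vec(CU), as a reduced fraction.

t = 3

Assign L = (0, 0), C = (1, 0), Z = (0, 1) — the answer is frame-independent, so this choice is without loss of generality.
1. U is the centroid of triangle CLZ ⇒ U = (1/3, 1/3)
through L parallel to ZC: direction (1, -1); meets CU at V = (-1, 1)
V = C + t·(U−C) with t = 3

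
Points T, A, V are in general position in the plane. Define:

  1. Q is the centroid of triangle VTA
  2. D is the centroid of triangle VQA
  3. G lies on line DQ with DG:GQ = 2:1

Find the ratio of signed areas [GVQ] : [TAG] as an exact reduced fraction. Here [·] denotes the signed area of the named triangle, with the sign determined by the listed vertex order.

Work in coordinates with T = (0, 0), A = (1, 0), V = (0, 1).
1. Q is the centroid of triangle VTA ⇒ Q = (1/3, 1/3)
2. D is the centroid of triangle VQA ⇒ D = (4/9, 4/9)
3. G lies on line DQ with DG:GQ = 2:1 ⇒ G = (10/27, 10/27)
2·[GVQ] = 1/27, 2·[TAG] = 10/27
[GVQ]:[TAG] = 1/27:10/27 = 1/10

[GVQ]:[TAG] = 1/10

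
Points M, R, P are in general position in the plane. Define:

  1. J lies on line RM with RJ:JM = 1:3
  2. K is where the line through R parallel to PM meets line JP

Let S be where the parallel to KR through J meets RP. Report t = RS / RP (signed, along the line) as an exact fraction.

t = 1/4

Choose coordinates M = (0, 0), R = (1, 0), P = (0, 1).
1. J lies on line RM with RJ:JM = 1:3 ⇒ J = (3/4, 0)
2. K is where the line through R parallel to PM meets line JP ⇒ K = (1, -1/3)
through J parallel to KR: direction (0, 1/3); meets RP at S = (3/4, 1/4)
S = R + t·(P−R) with t = 1/4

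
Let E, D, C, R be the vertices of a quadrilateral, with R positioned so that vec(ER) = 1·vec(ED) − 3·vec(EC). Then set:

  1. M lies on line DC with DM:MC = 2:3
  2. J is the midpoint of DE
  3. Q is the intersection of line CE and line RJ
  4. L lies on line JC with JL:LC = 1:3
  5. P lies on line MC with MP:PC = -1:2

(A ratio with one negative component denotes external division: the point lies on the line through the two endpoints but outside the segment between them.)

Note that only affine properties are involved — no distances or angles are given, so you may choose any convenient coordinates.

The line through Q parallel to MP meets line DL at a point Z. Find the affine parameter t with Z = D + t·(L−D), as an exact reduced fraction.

Set E = (0, 0), D = (1, 0), C = (0, 1), R = (1, -3); any affine frame gives the same invariant.
1. M lies on line DC with DM:MC = 2:3 ⇒ M = (3/5, 2/5)
2. J is the midpoint of DE ⇒ J = (1/2, 0)
3. Q is the intersection of line CE and line RJ ⇒ Q = (0, 3)
4. L lies on line JC with JL:LC = 1:3 ⇒ L = (3/8, 1/4)
5. P lies on line MC with MP:PC = -1:2 ⇒ P = (6/5, -1/5)
through Q parallel to MP: direction (3/5, -3/5); meets DL at Z = (13/3, -4/3)
Z = D + t·(L−D) with t = -16/3

t = -16/3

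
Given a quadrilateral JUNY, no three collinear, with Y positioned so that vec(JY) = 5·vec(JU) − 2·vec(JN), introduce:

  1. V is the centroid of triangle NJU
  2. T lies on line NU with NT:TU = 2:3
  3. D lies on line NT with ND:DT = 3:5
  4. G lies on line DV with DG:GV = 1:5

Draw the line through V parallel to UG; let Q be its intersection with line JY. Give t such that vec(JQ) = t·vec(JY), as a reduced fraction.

t = 38/157

Work in coordinates with J = (0, 0), U = (1, 0), N = (0, 1), Y = (5, -2).
1. V is the centroid of triangle NJU ⇒ V = (1/3, 1/3)
2. T lies on line NU with NT:TU = 2:3 ⇒ T = (2/5, 3/5)
3. D lies on line NT with ND:DT = 3:5 ⇒ D = (3/20, 17/20)
4. G lies on line DV with DG:GV = 1:5 ⇒ G = (13/72, 55/72)
through V parallel to UG: direction (-59/72, 55/72); meets JY at Q = (190/157, -76/157)
Q = J + t·(Y−J) with t = 38/157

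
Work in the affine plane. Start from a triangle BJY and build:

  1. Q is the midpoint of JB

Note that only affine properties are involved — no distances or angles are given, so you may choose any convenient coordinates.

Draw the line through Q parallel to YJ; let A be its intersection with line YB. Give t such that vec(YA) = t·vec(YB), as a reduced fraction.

t = 1/2

Work in coordinates with B = (0, 0), J = (1, 0), Y = (0, 1).
1. Q is the midpoint of JB ⇒ Q = (1/2, 0)
through Q parallel to YJ: direction (1, -1); meets YB at A = (0, 1/2)
A = Y + t·(B−Y) with t = 1/2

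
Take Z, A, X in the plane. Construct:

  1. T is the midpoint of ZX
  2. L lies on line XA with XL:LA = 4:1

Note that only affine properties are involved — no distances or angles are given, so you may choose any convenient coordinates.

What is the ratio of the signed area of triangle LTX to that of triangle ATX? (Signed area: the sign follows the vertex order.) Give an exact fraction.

Choose coordinates Z = (0, 0), A = (1, 0), X = (0, 1).
1. T is the midpoint of ZX ⇒ T = (0, 1/2)
2. L lies on line XA with XL:LA = 4:1 ⇒ L = (4/5, 1/5)
2·[LTX] = -2/5, 2·[ATX] = -1/2
[LTX]:[ATX] = -2/5:-1/2 = 4/5

[LTX]:[ATX] = 4/5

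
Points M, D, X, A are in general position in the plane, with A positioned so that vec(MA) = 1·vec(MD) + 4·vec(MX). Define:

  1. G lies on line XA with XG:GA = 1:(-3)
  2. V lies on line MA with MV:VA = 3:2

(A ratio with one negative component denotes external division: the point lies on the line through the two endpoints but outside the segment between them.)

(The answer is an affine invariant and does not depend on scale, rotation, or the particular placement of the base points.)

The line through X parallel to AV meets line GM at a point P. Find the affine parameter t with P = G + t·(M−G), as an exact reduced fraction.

t = 1/3

Assign M = (0, 0), D = (1, 0), X = (0, 1), A = (1, 4) — the answer is frame-independent, so this choice is without loss of generality.
1. G lies on line XA with XG:GA = 1:(-3) ⇒ G = (-1/2, -1/2)
2. V lies on line MA with MV:VA = 3:2 ⇒ V = (3/5, 12/5)
through X parallel to AV: direction (-2/5, -8/5); meets GM at P = (-1/3, -1/3)
P = G + t·(M−G) with t = 1/3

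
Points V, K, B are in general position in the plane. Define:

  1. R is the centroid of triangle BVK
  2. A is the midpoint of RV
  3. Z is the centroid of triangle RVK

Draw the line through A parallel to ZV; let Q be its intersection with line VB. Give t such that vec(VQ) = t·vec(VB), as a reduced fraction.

t = 1/8

Set V = (0, 0), K = (1, 0), B = (0, 1); any affine frame gives the same invariant.
1. R is the centroid of triangle BVK ⇒ R = (1/3, 1/3)
2. A is the midpoint of RV ⇒ A = (1/6, 1/6)
3. Z is the centroid of triangle RVK ⇒ Z = (4/9, 1/9)
through A parallel to ZV: direction (-4/9, -1/9); meets VB at Q = (0, 1/8)
Q = V + t·(B−V) with t = 1/8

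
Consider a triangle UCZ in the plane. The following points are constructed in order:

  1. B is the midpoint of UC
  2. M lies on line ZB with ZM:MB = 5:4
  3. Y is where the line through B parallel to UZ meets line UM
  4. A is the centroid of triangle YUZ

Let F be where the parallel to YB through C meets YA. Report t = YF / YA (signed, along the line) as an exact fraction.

Work in coordinates with U = (0, 0), C = (1, 0), Z = (0, 1).
1. B is the midpoint of UC ⇒ B = (1/2, 0)
2. M lies on line ZB with ZM:MB = 5:4 ⇒ M = (5/18, 4/9)
3. Y is where the line through B parallel to UZ meets line UM ⇒ Y = (1/2, 4/5)
4. A is the centroid of triangle YUZ ⇒ A = (1/6, 3/5)
through C parallel to YB: direction (0, -4/5); meets YA at F = (1, 11/10)
F = Y + t·(A−Y) with t = -3/2

t = -3/2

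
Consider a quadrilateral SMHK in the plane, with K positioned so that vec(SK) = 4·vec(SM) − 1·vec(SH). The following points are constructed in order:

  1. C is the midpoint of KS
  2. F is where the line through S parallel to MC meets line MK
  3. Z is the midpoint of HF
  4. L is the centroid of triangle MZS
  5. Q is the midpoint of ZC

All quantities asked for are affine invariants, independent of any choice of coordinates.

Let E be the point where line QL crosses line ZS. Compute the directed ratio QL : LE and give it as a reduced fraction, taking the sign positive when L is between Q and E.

Set S = (0, 0), M = (1, 0), H = (0, 1), K = (4, -1); any affine frame gives the same invariant.
1. C is the midpoint of KS ⇒ C = (2, -1/2)
2. F is where the line through S parallel to MC meets line MK ⇒ F = (-2, 1)
3. Z is the midpoint of HF ⇒ Z = (-1, 1)
4. L is the centroid of triangle MZS ⇒ L = (0, 1/3)
5. Q is the midpoint of ZC ⇒ Q = (1/2, 1/4)
line QL meets ZS at E = (-2/5, 2/5)
L = Q + t·(E−Q) with t = 5/9, so QL:LE = 5/9:4/9

QL:LE = 5/4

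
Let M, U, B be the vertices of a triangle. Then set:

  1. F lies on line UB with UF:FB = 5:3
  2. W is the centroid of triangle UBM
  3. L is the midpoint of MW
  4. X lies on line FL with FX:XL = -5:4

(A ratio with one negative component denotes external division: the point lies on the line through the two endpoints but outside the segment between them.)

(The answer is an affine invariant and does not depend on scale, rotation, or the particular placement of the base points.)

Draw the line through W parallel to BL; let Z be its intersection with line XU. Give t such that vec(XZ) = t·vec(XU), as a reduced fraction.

t = 7/10

Choose coordinates M = (0, 0), U = (1, 0), B = (0, 1).
1. F lies on line UB with UF:FB = 5:3 ⇒ F = (3/8, 5/8)
2. W is the centroid of triangle UBM ⇒ W = (1/3, 1/3)
3. L is the midpoint of MW ⇒ L = (1/6, 1/6)
4. X lies on line FL with FX:XL = -5:4 ⇒ X = (-2/3, -5/3)
through W parallel to BL: direction (1/6, -5/6); meets XU at Z = (1/2, -1/2)
Z = X + t·(U−X) with t = 7/10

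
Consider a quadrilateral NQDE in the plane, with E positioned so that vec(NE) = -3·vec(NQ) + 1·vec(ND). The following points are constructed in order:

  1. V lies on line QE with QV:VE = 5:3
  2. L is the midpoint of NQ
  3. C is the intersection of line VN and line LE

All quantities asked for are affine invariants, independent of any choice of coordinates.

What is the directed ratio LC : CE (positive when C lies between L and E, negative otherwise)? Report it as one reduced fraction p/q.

LC:CE = 5/6

Choose coordinates N = (0, 0), Q = (1, 0), D = (0, 1), E = (-3, 1).
1. V lies on line QE with QV:VE = 5:3 ⇒ V = (-3/2, 5/8)
2. L is the midpoint of NQ ⇒ L = (1/2, 0)
3. C is the intersection of line VN and line LE ⇒ C = (-12/11, 5/11)
C = L + t·(E−L) with t = 5/11, so LC:CE = t:(1−t) = 5/11:6/11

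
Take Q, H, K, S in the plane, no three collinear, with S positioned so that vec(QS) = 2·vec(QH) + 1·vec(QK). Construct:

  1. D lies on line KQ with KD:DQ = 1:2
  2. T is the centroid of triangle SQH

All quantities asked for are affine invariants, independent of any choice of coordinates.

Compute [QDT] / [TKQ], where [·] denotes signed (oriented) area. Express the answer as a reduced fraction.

Work in coordinates with Q = (0, 0), H = (1, 0), K = (0, 1), S = (2, 1).
1. D lies on line KQ with KD:DQ = 1:2 ⇒ D = (0, 2/3)
2. T is the centroid of triangle SQH ⇒ T = (1, 1/3)
2·[QDT] = -2/3, 2·[TKQ] = 1
[QDT]:[TKQ] = -2/3:1 = -2/3

[QDT]:[TKQ] = -2/3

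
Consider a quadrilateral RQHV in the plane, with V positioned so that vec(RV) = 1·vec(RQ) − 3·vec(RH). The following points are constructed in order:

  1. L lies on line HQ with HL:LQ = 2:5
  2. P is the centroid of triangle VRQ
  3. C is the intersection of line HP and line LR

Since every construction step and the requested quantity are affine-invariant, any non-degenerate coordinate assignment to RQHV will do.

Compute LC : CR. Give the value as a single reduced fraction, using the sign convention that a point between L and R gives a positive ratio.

LC:CR = 4/7

Work in coordinates with R = (0, 0), Q = (1, 0), H = (0, 1), V = (1, -3).
1. L lies on line HQ with HL:LQ = 2:5 ⇒ L = (2/7, 5/7)
2. P is the centroid of triangle VRQ ⇒ P = (2/3, -1)
3. C is the intersection of line HP and line LR ⇒ C = (2/11, 5/11)
C = L + t·(R−L) with t = 4/11, so LC:CR = t:(1−t) = 4/11:7/11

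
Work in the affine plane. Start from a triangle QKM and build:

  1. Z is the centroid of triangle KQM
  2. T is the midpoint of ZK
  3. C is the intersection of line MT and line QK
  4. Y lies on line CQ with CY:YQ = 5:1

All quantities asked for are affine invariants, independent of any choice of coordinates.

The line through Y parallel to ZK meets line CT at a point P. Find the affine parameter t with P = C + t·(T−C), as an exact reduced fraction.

t = -10/3

Assign Q = (0, 0), K = (1, 0), M = (0, 1) — the answer is frame-independent, so this choice is without loss of generality.
1. Z is the centroid of triangle KQM ⇒ Z = (1/3, 1/3)
2. T is the midpoint of ZK ⇒ T = (2/3, 1/6)
3. C is the intersection of line MT and line QK ⇒ C = (4/5, 0)
4. Y lies on line CQ with CY:YQ = 5:1 ⇒ Y = (2/15, 0)
through Y parallel to ZK: direction (2/3, -1/3); meets CT at P = (56/45, -5/9)
P = C + t·(T−C) with t = -10/3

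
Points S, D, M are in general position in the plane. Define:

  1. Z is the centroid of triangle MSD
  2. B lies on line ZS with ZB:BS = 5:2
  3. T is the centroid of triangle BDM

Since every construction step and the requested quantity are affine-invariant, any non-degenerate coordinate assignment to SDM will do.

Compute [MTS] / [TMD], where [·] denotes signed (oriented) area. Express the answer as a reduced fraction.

[MTS]:[TMD] = 23/17

Assign S = (0, 0), D = (1, 0), M = (0, 1) — the answer is frame-independent, so this choice is without loss of generality.
1. Z is the centroid of triangle MSD ⇒ Z = (1/3, 1/3)
2. B lies on line ZS with ZB:BS = 5:2 ⇒ B = (2/21, 2/21)
3. T is the centroid of triangle BDM ⇒ T = (23/63, 23/63)
2·[MTS] = -23/63, 2·[TMD] = -17/63
[MTS]:[TMD] = -23/63:-17/63 = 23/17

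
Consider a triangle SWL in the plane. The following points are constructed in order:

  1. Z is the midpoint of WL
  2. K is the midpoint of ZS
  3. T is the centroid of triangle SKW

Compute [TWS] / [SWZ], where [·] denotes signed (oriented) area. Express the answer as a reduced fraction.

[TWS]:[SWZ] = -1/6

Work in coordinates with S = (0, 0), W = (1, 0), L = (0, 1).
1. Z is the midpoint of WL ⇒ Z = (1/2, 1/2)
2. K is the midpoint of ZS ⇒ K = (1/4, 1/4)
3. T is the centroid of triangle SKW ⇒ T = (5/12, 1/12)
2·[TWS] = -1/12, 2·[SWZ] = 1/2
[TWS]:[SWZ] = -1/12:1/2 = -1/6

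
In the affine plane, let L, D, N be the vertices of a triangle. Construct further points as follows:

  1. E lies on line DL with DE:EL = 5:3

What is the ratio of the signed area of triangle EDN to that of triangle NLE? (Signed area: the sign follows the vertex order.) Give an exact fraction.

Work in coordinates with L = (0, 0), D = (1, 0), N = (0, 1).
1. E lies on line DL with DE:EL = 5:3 ⇒ E = (3/8, 0)
2·[EDN] = 5/8, 2·[NLE] = 3/8
[EDN]:[NLE] = 5/8:3/8 = 5/3

[EDN]:[NLE] = 5/3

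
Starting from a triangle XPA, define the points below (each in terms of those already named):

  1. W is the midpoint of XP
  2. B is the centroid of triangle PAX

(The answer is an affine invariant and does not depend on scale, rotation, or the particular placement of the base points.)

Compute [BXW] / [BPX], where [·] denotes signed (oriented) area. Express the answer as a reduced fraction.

Set X = (0, 0), P = (1, 0), A = (0, 1); any affine frame gives the same invariant.
1. W is the midpoint of XP ⇒ W = (1/2, 0)
2. B is the centroid of triangle PAX ⇒ B = (1/3, 1/3)
2·[BXW] = 1/6, 2·[BPX] = -1/3
[BXW]:[BPX] = 1/6:-1/3 = -1/2

[BXW]:[BPX] = -1/2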